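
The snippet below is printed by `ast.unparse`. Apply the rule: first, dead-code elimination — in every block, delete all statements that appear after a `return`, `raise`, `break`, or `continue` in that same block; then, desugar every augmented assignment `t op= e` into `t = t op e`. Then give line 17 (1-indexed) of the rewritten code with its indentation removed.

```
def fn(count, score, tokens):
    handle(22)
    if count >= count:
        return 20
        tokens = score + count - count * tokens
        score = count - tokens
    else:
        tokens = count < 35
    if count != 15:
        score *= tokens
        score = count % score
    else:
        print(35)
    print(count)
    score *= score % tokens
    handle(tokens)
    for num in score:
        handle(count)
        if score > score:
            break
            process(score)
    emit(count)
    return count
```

Transformed code:
def fn(count, score, tokens):
    handle(22)
    if count >= count:
        return 20
    else:
        tokens = count < 35
    if count != 15:
        score = score * tokens
        score = count % score
    else:
        print(35)
    print(count)
    score = score * (score % tokens)
    handle(tokens)
    for num in score:
        handle(count)
        if score > score:
            break
    emit(count)
    return count

if score > score:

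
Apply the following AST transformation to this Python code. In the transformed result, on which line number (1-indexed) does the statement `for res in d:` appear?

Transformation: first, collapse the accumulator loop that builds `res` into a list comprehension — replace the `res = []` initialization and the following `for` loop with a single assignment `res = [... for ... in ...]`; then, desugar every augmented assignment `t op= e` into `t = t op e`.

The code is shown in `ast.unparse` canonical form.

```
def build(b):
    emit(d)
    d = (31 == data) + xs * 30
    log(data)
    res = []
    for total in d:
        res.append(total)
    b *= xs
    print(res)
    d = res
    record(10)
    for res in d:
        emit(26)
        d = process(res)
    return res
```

10

Transformed code:
def build(b):
    emit(d)
    d = (31 == data) + xs * 30
    log(data)
    res = [total for total in d]
    b = b * xs
    print(res)
    d = res
    record(10)
    for res in d:
        emit(26)
        d = process(res)
    return res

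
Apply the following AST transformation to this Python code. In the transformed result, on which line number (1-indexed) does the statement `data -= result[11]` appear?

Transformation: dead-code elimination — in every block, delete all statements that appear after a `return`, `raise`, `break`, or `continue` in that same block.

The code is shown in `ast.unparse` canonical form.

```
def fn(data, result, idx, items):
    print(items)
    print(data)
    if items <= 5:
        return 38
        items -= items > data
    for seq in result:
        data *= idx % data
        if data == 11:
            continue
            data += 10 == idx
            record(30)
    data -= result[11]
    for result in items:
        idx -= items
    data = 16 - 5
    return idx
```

Transformed code:
def fn(data, result, idx, items):
    print(items)
    print(data)
    if items <= 5:
        return 38
    for seq in result:
        data *= idx % data
        if data == 11:
            continue
    data -= result[11]
    for result in items:
        idx -= items
    data = 16 - 5
    return idx

10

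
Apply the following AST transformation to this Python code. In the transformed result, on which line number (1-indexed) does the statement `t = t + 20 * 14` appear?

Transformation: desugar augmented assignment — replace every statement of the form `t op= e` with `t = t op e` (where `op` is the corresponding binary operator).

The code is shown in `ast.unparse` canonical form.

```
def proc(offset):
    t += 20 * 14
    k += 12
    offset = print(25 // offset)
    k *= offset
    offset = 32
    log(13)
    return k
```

Transformed code:
def proc(offset):
    t = t + 20 * 14
    k = k + 12
    offset = print(25 // offset)
    k = k * offset
    offset = 32
    log(13)
    return k

2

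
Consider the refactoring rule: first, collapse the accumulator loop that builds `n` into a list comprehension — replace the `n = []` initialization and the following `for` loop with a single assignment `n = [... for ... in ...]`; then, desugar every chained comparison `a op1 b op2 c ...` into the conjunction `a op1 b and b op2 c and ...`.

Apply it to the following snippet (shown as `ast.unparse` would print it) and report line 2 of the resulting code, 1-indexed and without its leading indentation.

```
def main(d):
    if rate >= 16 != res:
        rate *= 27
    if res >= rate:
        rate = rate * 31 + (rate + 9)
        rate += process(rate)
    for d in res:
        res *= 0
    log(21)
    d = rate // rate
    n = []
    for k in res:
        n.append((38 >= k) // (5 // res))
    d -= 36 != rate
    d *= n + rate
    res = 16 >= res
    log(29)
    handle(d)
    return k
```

if rate >= 16 and 16 != res:

Transformed code:
def main(d):
    if rate >= 16 and 16 != res:
        rate *= 27
    if res >= rate:
        rate = rate * 31 + (rate + 9)
        rate += process(rate)
    for d in res:
        res *= 0
    log(21)
    d = rate // rate
    n = [(38 >= k) // (5 // res) for k in res]
    d -= 36 != rate
    d *= n + rate
    res = 16 >= res
    log(29)
    handle(d)
    return k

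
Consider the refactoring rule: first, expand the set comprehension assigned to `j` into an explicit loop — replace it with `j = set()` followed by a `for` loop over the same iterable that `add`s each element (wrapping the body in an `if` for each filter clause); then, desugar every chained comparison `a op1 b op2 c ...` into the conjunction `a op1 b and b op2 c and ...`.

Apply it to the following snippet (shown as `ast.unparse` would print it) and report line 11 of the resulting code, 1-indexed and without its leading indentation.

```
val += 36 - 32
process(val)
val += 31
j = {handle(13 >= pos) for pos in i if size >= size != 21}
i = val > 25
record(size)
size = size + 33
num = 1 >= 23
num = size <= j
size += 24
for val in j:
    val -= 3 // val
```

num = 1 >= 23

Transformed code:
val += 36 - 32
process(val)
val += 31
j = set()
for pos in i:
    if size >= size and size != 21:
        j.add(handle(13 >= pos))
i = val > 25
record(size)
size = size + 33
num = 1 >= 23
num = size <= j
size += 24
for val in j:
    val -= 3 // val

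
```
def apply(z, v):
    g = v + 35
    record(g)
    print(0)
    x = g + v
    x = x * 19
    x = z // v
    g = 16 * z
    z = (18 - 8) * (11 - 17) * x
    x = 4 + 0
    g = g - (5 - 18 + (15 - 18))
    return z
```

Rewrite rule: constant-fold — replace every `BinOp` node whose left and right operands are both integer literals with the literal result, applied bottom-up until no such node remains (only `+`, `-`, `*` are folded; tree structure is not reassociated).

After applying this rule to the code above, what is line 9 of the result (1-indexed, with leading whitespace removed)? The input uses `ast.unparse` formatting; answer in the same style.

z = -60 * x

Transformed code:
def apply(z, v):
    g = v + 35
    record(g)
    print(0)
    x = g + v
    x = x * 19
    x = z // v
    g = 16 * z
    z = -60 * x
    x = 4
    g = g - -16
    return z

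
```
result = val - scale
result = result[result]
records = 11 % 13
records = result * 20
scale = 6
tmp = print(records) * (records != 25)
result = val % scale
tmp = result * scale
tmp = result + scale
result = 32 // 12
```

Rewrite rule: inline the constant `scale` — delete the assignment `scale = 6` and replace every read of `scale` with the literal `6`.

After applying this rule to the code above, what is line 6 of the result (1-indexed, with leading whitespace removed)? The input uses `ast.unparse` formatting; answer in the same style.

Transformed code:
result = val - 6
result = result[result]
records = 11 % 13
records = result * 20
tmp = print(records) * (records != 25)
result = val % 6
tmp = result * 6
tmp = result + 6
result = 32 // 12

result = val % 6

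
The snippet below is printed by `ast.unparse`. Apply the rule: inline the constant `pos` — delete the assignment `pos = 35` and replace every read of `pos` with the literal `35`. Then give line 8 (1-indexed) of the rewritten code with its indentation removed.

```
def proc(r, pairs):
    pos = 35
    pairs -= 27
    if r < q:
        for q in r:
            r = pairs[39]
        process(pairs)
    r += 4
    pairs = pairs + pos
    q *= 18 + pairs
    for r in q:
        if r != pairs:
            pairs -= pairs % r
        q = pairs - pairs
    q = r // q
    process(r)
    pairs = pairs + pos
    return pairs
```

pairs = pairs + 35

Transformed code:
def proc(r, pairs):
    pairs -= 27
    if r < q:
        for q in r:
            r = pairs[39]
        process(pairs)
    r += 4
    pairs = pairs + 35
    q *= 18 + pairs
    for r in q:
        if r != pairs:
            pairs -= pairs % r
        q = pairs - pairs
    q = r // q
    process(r)
    pairs = pairs + 35
    return pairs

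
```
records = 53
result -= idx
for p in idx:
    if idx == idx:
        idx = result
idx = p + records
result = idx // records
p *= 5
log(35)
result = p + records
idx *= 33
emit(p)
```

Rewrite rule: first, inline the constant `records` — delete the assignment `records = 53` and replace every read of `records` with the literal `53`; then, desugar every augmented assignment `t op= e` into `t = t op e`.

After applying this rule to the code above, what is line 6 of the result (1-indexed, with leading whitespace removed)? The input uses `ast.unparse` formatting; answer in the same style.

Transformed code:
result = result - idx
for p in idx:
    if idx == idx:
        idx = result
idx = p + 53
result = idx // 53
p = p * 5
log(35)
result = p + 53
idx = idx * 33
emit(p)

result = idx // 53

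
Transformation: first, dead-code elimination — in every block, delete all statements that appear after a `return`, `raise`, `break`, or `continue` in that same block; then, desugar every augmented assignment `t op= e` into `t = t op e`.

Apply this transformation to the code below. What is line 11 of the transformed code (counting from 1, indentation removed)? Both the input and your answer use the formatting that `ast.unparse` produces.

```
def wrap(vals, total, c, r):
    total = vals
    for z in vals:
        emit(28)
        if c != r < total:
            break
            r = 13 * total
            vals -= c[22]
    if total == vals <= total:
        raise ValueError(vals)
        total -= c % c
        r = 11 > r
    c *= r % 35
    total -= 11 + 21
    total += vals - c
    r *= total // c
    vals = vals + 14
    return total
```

Transformed code:
def wrap(vals, total, c, r):
    total = vals
    for z in vals:
        emit(28)
        if c != r < total:
            break
    if total == vals <= total:
        raise ValueError(vals)
    c = c * (r % 35)
    total = total - (11 + 21)
    total = total + (vals - c)
    r = r * (total // c)
    vals = vals + 14
    return total

total = total + (vals - c)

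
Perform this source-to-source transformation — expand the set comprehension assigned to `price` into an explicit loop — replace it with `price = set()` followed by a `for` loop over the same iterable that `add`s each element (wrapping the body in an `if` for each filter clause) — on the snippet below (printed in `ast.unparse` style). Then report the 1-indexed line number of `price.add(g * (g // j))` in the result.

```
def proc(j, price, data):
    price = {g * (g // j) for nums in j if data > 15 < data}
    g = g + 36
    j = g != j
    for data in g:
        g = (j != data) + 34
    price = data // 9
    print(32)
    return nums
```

Transformed code:
def proc(j, price, data):
    price = set()
    for nums in j:
        if data > 15 < data:
            price.add(g * (g // j))
    g = g + 36
    j = g != j
    for data in g:
        g = (j != data) + 34
    price = data // 9
    print(32)
    return nums

5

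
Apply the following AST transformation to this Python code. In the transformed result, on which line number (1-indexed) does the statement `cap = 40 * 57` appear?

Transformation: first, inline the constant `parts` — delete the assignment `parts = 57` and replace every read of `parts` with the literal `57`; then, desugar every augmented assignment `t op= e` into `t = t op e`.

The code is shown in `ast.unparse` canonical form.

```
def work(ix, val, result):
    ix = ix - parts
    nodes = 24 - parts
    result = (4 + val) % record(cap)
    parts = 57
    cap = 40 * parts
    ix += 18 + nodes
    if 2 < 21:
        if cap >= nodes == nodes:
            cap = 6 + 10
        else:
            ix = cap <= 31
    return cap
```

Transformed code:
def work(ix, val, result):
    ix = ix - 57
    nodes = 24 - 57
    result = (4 + val) % record(cap)
    cap = 40 * 57
    ix = ix + (18 + nodes)
    if 2 < 21:
        if cap >= nodes == nodes:
            cap = 6 + 10
        else:
            ix = cap <= 31
    return cap

5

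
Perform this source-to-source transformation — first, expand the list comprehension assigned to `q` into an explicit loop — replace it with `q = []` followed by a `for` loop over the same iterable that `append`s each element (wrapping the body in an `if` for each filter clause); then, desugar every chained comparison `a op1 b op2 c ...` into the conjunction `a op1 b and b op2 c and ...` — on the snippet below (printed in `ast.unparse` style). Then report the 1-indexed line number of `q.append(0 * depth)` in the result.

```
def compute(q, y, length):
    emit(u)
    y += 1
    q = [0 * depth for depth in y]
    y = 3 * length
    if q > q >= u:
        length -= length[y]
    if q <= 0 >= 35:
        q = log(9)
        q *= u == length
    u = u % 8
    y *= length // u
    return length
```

6

Transformed code:
def compute(q, y, length):
    emit(u)
    y += 1
    q = []
    for depth in y:
        q.append(0 * depth)
    y = 3 * length
    if q > q and q >= u:
        length -= length[y]
    if q <= 0 and 0 >= 35:
        q = log(9)
        q *= u == length
    u = u % 8
    y *= length // u
    return length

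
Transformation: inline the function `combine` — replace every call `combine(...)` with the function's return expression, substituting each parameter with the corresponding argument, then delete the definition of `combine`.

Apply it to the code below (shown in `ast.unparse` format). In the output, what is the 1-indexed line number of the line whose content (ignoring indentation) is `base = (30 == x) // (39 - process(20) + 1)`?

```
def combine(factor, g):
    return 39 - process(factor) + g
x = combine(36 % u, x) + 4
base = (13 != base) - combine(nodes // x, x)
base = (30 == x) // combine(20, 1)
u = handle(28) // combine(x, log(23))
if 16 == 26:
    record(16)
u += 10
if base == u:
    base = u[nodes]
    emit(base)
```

3

Transformed code:
x = 39 - process(36 % u) + x + 4
base = (13 != base) - (39 - process(nodes // x) + x)
base = (30 == x) // (39 - process(20) + 1)
u = handle(28) // (39 - process(x) + log(23))
if 16 == 26:
    record(16)
u += 10
if base == u:
    base = u[nodes]
    emit(base)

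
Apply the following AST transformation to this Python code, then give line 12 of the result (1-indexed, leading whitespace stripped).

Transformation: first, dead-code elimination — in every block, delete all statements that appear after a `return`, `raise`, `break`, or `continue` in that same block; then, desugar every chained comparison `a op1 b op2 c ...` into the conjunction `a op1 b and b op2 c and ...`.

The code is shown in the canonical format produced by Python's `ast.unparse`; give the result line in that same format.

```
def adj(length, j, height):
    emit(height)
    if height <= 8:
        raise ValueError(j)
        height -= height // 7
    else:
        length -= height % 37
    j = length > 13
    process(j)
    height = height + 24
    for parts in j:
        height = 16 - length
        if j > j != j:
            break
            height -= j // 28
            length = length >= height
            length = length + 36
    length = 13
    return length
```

if j > j and j != j:

Transformed code:
def adj(length, j, height):
    emit(height)
    if height <= 8:
        raise ValueError(j)
    else:
        length -= height % 37
    j = length > 13
    process(j)
    height = height + 24
    for parts in j:
        height = 16 - length
        if j > j and j != j:
            break
    length = 13
    return length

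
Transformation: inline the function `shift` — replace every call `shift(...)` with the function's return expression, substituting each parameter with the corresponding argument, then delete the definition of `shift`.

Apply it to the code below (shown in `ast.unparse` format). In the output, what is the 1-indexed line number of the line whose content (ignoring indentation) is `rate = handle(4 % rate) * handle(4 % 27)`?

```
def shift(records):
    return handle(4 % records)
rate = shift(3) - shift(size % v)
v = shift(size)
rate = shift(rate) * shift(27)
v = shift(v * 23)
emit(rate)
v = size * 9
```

3

Transformed code:
rate = handle(4 % 3) - handle(4 % (size % v))
v = handle(4 % size)
rate = handle(4 % rate) * handle(4 % 27)
v = handle(4 % (v * 23))
emit(rate)
v = size * 9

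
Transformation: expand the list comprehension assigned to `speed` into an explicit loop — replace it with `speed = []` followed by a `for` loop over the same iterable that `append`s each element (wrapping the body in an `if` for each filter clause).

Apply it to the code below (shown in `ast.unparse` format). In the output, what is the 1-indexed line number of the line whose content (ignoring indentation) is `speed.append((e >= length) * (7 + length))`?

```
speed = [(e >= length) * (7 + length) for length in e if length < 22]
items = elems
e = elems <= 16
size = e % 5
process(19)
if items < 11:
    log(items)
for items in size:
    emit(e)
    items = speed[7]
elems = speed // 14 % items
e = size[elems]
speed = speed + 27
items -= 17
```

4

Transformed code:
speed = []
for length in e:
    if length < 22:
        speed.append((e >= length) * (7 + length))
items = elems
e = elems <= 16
size = e % 5
process(19)
if items < 11:
    log(items)
for items in size:
    emit(e)
    items = speed[7]
elems = speed // 14 % items
e = size[elems]
speed = speed + 27
items -= 17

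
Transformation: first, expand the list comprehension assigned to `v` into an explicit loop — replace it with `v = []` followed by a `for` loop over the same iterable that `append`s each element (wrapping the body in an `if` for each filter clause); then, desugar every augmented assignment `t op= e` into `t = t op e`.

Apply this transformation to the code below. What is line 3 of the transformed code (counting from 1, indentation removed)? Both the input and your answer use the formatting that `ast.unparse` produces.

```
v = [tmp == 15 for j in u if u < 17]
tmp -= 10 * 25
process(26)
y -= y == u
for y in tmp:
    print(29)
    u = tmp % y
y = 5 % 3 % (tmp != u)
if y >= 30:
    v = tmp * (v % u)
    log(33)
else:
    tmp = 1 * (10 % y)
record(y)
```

if u < 17:

Transformed code:
v = []
for j in u:
    if u < 17:
        v.append(tmp == 15)
tmp = tmp - 10 * 25
process(26)
y = y - (y == u)
for y in tmp:
    print(29)
    u = tmp % y
y = 5 % 3 % (tmp != u)
if y >= 30:
    v = tmp * (v % u)
    log(33)
else:
    tmp = 1 * (10 % y)
record(y)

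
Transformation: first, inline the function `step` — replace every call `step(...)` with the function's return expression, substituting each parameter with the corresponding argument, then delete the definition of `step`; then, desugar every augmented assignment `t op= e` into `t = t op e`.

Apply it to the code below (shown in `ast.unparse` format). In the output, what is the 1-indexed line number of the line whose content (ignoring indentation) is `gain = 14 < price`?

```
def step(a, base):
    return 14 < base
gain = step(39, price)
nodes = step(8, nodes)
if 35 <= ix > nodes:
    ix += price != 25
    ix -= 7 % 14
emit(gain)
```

Transformed code:
gain = 14 < price
nodes = 14 < nodes
if 35 <= ix > nodes:
    ix = ix + (price != 25)
    ix = ix - 7 % 14
emit(gain)

1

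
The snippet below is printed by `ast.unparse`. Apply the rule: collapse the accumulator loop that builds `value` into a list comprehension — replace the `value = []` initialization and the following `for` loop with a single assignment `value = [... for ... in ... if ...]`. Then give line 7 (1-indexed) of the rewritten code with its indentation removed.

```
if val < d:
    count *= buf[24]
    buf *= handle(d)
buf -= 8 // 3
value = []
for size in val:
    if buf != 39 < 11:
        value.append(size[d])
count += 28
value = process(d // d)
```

Transformed code:
if val < d:
    count *= buf[24]
    buf *= handle(d)
buf -= 8 // 3
value = [size[d] for size in val if buf != 39 < 11]
count += 28
value = process(d // d)

value = process(d // d)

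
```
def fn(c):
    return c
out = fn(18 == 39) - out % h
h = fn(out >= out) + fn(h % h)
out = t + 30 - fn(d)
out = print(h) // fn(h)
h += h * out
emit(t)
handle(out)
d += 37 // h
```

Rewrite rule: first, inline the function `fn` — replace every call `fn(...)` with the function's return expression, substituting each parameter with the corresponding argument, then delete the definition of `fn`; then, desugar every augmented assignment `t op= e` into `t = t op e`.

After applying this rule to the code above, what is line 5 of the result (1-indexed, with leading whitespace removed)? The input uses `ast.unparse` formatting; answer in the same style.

h = h + h * out

Transformed code:
out = (18 == 39) - out % h
h = (out >= out) + h % h
out = t + 30 - d
out = print(h) // h
h = h + h * out
emit(t)
handle(out)
d = d + 37 // h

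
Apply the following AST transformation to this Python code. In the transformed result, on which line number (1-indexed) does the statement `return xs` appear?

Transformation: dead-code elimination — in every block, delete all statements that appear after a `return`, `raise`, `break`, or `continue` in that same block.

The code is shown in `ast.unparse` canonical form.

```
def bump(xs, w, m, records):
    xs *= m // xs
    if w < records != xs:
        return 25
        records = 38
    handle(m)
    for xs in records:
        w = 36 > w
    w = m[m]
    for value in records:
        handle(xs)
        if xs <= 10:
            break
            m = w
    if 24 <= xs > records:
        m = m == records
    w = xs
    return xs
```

16

Transformed code:
def bump(xs, w, m, records):
    xs *= m // xs
    if w < records != xs:
        return 25
    handle(m)
    for xs in records:
        w = 36 > w
    w = m[m]
    for value in records:
        handle(xs)
        if xs <= 10:
            break
    if 24 <= xs > records:
        m = m == records
    w = xs
    return xs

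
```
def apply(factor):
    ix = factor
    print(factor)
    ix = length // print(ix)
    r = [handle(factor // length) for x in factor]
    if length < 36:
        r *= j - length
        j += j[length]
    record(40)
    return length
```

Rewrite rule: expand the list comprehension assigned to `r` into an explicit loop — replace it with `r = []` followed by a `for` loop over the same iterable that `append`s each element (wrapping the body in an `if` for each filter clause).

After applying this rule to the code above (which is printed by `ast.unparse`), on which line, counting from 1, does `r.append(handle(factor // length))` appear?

7

Transformed code:
def apply(factor):
    ix = factor
    print(factor)
    ix = length // print(ix)
    r = []
    for x in factor:
        r.append(handle(factor // length))
    if length < 36:
        r *= j - length
        j += j[length]
    record(40)
    return length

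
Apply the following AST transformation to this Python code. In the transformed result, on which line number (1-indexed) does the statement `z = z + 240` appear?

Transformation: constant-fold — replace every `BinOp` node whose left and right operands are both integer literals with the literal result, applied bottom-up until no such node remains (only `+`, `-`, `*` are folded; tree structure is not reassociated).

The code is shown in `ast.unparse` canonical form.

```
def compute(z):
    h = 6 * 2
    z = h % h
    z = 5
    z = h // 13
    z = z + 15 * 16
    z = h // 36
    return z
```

6

Transformed code:
def compute(z):
    h = 12
    z = h % h
    z = 5
    z = h // 13
    z = z + 240
    z = h // 36
    return z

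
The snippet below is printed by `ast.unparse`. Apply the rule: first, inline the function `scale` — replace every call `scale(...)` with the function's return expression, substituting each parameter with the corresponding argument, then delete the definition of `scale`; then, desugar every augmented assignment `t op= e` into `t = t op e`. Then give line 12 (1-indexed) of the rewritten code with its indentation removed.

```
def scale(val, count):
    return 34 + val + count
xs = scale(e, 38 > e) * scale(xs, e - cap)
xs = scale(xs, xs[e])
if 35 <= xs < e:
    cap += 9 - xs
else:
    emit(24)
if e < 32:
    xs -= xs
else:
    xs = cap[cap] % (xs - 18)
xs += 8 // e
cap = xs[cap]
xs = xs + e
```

cap = xs[cap]

Transformed code:
xs = (34 + e + (38 > e)) * (34 + xs + (e - cap))
xs = 34 + xs + xs[e]
if 35 <= xs < e:
    cap = cap + (9 - xs)
else:
    emit(24)
if e < 32:
    xs = xs - xs
else:
    xs = cap[cap] % (xs - 18)
xs = xs + 8 // e
cap = xs[cap]
xs = xs + e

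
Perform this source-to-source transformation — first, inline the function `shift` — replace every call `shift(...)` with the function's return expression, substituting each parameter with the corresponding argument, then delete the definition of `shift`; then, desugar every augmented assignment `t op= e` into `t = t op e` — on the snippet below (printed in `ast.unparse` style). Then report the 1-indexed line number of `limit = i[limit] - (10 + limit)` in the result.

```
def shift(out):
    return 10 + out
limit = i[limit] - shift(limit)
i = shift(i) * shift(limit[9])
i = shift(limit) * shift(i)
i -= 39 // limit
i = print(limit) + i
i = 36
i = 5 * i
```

Transformed code:
limit = i[limit] - (10 + limit)
i = (10 + i) * (10 + limit[9])
i = (10 + limit) * (10 + i)
i = i - 39 // limit
i = print(limit) + i
i = 36
i = 5 * i

1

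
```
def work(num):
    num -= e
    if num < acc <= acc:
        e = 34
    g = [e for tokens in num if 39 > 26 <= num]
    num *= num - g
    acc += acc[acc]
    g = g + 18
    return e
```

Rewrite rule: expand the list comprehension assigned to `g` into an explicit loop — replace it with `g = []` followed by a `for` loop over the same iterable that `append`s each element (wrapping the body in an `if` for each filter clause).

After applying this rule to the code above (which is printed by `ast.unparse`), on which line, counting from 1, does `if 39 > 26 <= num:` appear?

7

Transformed code:
def work(num):
    num -= e
    if num < acc <= acc:
        e = 34
    g = []
    for tokens in num:
        if 39 > 26 <= num:
            g.append(e)
    num *= num - g
    acc += acc[acc]
    g = g + 18
    return e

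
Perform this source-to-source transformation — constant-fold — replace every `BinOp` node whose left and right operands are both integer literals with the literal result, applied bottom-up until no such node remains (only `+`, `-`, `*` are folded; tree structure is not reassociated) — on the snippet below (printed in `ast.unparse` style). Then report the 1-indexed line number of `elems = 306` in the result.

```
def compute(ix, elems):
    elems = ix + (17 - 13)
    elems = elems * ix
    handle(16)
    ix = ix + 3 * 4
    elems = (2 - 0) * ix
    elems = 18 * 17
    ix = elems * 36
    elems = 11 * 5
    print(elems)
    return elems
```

Transformed code:
def compute(ix, elems):
    elems = ix + 4
    elems = elems * ix
    handle(16)
    ix = ix + 12
    elems = 2 * ix
    elems = 306
    ix = elems * 36
    elems = 55
    print(elems)
    return elems

7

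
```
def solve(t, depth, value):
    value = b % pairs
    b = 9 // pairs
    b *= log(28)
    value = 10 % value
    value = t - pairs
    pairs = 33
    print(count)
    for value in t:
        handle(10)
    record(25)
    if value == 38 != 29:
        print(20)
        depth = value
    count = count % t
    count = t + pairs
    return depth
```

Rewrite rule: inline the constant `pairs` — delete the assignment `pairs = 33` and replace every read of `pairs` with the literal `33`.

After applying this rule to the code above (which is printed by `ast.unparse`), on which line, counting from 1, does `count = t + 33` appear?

Transformed code:
def solve(t, depth, value):
    value = b % 33
    b = 9 // 33
    b *= log(28)
    value = 10 % value
    value = t - 33
    print(count)
    for value in t:
        handle(10)
    record(25)
    if value == 38 != 29:
        print(20)
        depth = value
    count = count % t
    count = t + 33
    return depth

15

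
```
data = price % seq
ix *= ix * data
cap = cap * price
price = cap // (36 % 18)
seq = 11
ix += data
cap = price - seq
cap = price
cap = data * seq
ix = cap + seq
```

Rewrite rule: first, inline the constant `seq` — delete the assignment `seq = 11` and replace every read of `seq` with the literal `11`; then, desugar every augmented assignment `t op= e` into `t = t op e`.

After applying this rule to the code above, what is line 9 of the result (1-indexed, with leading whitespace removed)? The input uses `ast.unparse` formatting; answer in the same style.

ix = cap + 11

Transformed code:
data = price % 11
ix = ix * (ix * data)
cap = cap * price
price = cap // (36 % 18)
ix = ix + data
cap = price - 11
cap = price
cap = data * 11
ix = cap + 11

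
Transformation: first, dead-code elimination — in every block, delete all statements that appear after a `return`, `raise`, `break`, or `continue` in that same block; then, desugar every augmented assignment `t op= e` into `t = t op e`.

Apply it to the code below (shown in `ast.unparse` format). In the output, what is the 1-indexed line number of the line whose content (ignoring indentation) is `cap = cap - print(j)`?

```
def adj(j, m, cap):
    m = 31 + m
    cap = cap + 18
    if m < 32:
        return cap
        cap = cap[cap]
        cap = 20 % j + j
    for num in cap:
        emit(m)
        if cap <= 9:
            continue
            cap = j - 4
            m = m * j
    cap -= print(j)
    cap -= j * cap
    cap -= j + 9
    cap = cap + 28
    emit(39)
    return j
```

Transformed code:
def adj(j, m, cap):
    m = 31 + m
    cap = cap + 18
    if m < 32:
        return cap
    for num in cap:
        emit(m)
        if cap <= 9:
            continue
    cap = cap - print(j)
    cap = cap - j * cap
    cap = cap - (j + 9)
    cap = cap + 28
    emit(39)
    return j

10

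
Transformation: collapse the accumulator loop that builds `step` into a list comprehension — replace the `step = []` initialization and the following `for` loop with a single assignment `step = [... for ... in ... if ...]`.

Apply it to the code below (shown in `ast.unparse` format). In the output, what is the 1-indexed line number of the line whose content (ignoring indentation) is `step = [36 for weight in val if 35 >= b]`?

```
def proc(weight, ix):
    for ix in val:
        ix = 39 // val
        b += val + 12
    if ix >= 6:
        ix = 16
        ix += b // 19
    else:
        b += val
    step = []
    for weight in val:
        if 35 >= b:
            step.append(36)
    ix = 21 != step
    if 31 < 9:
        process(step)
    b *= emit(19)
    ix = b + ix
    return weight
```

10

Transformed code:
def proc(weight, ix):
    for ix in val:
        ix = 39 // val
        b += val + 12
    if ix >= 6:
        ix = 16
        ix += b // 19
    else:
        b += val
    step = [36 for weight in val if 35 >= b]
    ix = 21 != step
    if 31 < 9:
        process(step)
    b *= emit(19)
    ix = b + ix
    return weight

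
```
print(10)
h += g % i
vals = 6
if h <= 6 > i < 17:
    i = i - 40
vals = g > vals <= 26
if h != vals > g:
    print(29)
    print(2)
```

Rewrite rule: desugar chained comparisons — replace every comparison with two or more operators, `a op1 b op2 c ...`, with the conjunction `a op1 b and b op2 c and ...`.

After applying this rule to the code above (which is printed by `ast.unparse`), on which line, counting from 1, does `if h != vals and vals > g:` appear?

7

Transformed code:
print(10)
h += g % i
vals = 6
if h <= 6 and 6 > i and (i < 17):
    i = i - 40
vals = g > vals and vals <= 26
if h != vals and vals > g:
    print(29)
    print(2)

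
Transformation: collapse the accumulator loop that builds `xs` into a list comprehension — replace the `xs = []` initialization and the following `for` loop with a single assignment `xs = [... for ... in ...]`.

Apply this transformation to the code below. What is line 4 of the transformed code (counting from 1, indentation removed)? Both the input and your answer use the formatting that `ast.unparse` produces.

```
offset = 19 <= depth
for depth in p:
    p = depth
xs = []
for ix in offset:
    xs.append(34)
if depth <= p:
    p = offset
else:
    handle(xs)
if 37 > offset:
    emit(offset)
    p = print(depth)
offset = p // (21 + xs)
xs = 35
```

xs = [34 for ix in offset]

Transformed code:
offset = 19 <= depth
for depth in p:
    p = depth
xs = [34 for ix in offset]
if depth <= p:
    p = offset
else:
    handle(xs)
if 37 > offset:
    emit(offset)
    p = print(depth)
offset = p // (21 + xs)
xs = 35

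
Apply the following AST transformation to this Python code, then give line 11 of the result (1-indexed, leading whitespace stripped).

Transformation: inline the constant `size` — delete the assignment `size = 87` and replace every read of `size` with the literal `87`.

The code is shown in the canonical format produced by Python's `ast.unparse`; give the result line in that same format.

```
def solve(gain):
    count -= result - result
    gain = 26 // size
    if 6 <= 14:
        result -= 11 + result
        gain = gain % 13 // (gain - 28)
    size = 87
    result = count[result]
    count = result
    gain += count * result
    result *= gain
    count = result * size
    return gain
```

count = result * 87

Transformed code:
def solve(gain):
    count -= result - result
    gain = 26 // 87
    if 6 <= 14:
        result -= 11 + result
        gain = gain % 13 // (gain - 28)
    result = count[result]
    count = result
    gain += count * result
    result *= gain
    count = result * 87
    return gain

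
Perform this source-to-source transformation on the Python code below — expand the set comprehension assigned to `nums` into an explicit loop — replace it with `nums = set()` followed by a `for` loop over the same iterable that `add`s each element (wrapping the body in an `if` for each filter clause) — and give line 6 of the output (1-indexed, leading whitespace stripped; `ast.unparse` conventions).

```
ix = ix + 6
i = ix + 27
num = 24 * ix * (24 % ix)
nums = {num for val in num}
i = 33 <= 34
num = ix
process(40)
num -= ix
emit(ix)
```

nums.add(num)

Transformed code:
ix = ix + 6
i = ix + 27
num = 24 * ix * (24 % ix)
nums = set()
for val in num:
    nums.add(num)
i = 33 <= 34
num = ix
process(40)
num -= ix
emit(ix)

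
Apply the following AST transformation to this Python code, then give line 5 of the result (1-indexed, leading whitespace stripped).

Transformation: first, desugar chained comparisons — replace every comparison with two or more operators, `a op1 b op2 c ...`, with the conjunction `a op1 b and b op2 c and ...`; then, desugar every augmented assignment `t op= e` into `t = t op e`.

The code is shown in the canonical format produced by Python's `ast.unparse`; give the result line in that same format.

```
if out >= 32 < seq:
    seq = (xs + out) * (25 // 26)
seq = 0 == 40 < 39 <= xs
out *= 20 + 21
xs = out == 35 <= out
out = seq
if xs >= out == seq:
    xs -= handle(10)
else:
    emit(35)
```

xs = out == 35 and 35 <= out

Transformed code:
if out >= 32 and 32 < seq:
    seq = (xs + out) * (25 // 26)
seq = 0 == 40 and 40 < 39 and (39 <= xs)
out = out * (20 + 21)
xs = out == 35 and 35 <= out
out = seq
if xs >= out and out == seq:
    xs = xs - handle(10)
else:
    emit(35)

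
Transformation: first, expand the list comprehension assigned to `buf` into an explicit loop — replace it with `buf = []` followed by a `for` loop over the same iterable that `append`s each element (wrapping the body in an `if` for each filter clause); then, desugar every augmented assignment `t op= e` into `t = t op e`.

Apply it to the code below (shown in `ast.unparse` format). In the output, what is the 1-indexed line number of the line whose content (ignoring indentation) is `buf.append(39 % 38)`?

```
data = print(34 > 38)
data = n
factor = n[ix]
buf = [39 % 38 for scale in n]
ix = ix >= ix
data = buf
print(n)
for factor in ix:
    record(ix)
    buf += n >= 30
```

6

Transformed code:
data = print(34 > 38)
data = n
factor = n[ix]
buf = []
for scale in n:
    buf.append(39 % 38)
ix = ix >= ix
data = buf
print(n)
for factor in ix:
    record(ix)
    buf = buf + (n >= 30)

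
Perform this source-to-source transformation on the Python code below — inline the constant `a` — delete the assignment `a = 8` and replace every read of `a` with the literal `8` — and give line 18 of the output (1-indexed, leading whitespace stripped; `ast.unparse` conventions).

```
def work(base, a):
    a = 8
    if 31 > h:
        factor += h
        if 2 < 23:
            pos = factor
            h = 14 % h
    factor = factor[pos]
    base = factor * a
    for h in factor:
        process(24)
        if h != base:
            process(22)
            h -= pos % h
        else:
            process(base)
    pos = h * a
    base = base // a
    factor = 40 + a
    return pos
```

factor = 40 + 8

Transformed code:
def work(base, a):
    if 31 > h:
        factor += h
        if 2 < 23:
            pos = factor
            h = 14 % h
    factor = factor[pos]
    base = factor * 8
    for h in factor:
        process(24)
        if h != base:
            process(22)
            h -= pos % h
        else:
            process(base)
    pos = h * 8
    base = base // 8
    factor = 40 + 8
    return pos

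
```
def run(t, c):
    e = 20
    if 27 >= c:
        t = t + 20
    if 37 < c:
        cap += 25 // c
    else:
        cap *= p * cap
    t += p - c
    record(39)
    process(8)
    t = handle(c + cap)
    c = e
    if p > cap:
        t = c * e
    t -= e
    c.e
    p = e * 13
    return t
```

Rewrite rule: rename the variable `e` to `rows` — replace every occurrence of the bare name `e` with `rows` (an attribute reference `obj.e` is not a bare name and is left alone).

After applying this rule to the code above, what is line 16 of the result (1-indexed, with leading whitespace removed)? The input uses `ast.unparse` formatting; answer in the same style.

Transformed code:
def run(t, c):
    rows = 20
    if 27 >= c:
        t = t + 20
    if 37 < c:
        cap += 25 // c
    else:
        cap *= p * cap
    t += p - c
    record(39)
    process(8)
    t = handle(c + cap)
    c = rows
    if p > cap:
        t = c * rows
    t -= rows
    c.e
    p = rows * 13
    return t

t -= rows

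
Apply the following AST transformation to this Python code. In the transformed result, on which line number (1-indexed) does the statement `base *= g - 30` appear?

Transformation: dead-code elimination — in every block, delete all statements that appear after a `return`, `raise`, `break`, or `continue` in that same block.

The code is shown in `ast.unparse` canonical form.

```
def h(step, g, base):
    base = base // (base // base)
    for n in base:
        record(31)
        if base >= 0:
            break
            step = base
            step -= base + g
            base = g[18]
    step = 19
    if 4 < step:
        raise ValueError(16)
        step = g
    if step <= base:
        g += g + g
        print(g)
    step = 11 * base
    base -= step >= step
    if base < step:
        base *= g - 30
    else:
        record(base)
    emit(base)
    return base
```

16

Transformed code:
def h(step, g, base):
    base = base // (base // base)
    for n in base:
        record(31)
        if base >= 0:
            break
    step = 19
    if 4 < step:
        raise ValueError(16)
    if step <= base:
        g += g + g
        print(g)
    step = 11 * base
    base -= step >= step
    if base < step:
        base *= g - 30
    else:
        record(base)
    emit(base)
    return base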